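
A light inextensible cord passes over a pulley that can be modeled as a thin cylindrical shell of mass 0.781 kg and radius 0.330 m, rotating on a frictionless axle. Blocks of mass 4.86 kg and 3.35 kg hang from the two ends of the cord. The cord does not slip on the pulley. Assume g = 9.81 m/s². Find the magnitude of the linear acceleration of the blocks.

a ≈ 1.65 m/s²

I = MR² = (0.781)(0.330)² = 0.08505 kg·m².
Heavier block: m₁g − T₁ = m₁a. Lighter block: T₂ − m₂g = m₂a.
Pulley: (T₁ − T₂)R = Iα = I(a/R), so T₁ − T₂ = (I/R²)a = 1·M_p a = 0.7810·a.
Adding the three: (m₁ − m₂)g = (m₁ + m₂ + 0.7810)a, so a = (4.86 − 3.35)(9.81)/(4.86 + 3.35 + 0.7810) = 1.648 m/s².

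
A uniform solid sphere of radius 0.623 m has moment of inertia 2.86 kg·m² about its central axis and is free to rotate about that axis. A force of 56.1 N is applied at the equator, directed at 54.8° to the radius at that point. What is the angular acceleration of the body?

Only the tangential component produces torque: τ = F R sinθ = (56.1)(0.623) sin 54.8° = 28.56 N·m.
From τ = Iα: α = 28.56/2.860 = 9.986 rad/s².

α ≈ 9.99 rad/s²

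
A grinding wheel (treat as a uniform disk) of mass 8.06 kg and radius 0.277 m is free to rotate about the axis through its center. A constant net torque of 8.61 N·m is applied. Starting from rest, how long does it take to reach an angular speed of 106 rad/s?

t ≈ 3.81 s

I = ½MR² = (1/2)(8.06)(0.277)² = 0.3092 kg·m².
α = τ/I = 8.61/0.3092 = 27.84 rad/s².
ω = αt ⇒ t = ω/α = 106/27.84 = 3.807 s.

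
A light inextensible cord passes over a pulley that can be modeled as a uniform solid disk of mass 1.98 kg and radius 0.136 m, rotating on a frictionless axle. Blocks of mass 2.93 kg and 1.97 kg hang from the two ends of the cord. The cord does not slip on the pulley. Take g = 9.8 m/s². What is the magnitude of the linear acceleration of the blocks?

I = ½MR² = (1/2)(1.98)(0.136)² = 0.01831 kg·m².
Heavier block: m₁g − T₁ = m₁a. Lighter block: T₂ − m₂g = m₂a.
Pulley: (T₁ − T₂)R = Iα = I(a/R), so T₁ − T₂ = (I/R²)a = (1/2)M_p a = 0.9900·a.
Adding the three: (m₁ − m₂)g = (m₁ + m₂ + 0.9900)a, so a = (2.93 − 1.97)(9.8)/(2.93 + 1.97 + 0.9900) = 1.597 m/s².

a ≈ 1.60 m/s²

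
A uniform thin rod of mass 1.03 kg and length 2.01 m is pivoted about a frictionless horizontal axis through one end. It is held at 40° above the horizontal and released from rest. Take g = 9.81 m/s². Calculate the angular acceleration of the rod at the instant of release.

α ≈ 5.61 rad/s²

About the pivot, I = (1/3)ML² = (1/3)(1.03)(2.01)² = 1.387 kg·m².
The weight acts at the center, a distance L/2 = 1.005 m from the pivot; τ = Mg(L/2) cos 40° = 7.779 N·m.
α = τ/I = 7.779/1.387 = 5.608 rad/s².
(Equivalently α = (3g/(2L)) cos 40° = 5.608 rad/s².)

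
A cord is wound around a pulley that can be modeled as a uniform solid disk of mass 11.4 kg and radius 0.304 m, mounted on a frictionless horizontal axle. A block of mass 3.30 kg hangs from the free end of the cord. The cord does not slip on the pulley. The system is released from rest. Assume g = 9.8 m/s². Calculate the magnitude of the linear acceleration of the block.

a ≈ 3.59 m/s²

I = ½MR² = (1/2)(11.4)(0.304)² = 0.5268 kg·m².
Block: mg − T = ma. Pulley: TR = Iα. No-slip: a = αR, so T = (I/R²)a = 5.700·a.
Then mg = (m + 5.700)a, so a = (3.30)(9.8)/(3.30 + 5.700) = 3.593 m/s².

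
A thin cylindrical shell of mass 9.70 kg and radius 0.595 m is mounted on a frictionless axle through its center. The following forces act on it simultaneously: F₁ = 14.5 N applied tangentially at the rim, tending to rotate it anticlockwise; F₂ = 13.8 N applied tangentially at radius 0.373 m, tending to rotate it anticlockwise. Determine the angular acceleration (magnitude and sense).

α ≈ 4.01 rad/s², anticlockwise

I = MR² = (9.70)(0.595)² = 3.434 kg·m².
Taking anticlockwise as positive: τ₁ = +(14.5)(0.595) = +8.627 N·m; τ₂ = +(13.8)(0.373) = +5.147 N·m.
Net torque τ = 13.77 N·m.
α = τ/I = 13.77/3.434 = 4.011 rad/s².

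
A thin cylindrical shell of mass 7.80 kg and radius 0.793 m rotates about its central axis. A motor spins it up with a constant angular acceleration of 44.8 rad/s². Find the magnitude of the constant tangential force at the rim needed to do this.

I = MR² = (7.80)(0.793)² = 4.905 kg·m².
The required torque is τ = Iα = (4.905)(44.80) = 219.7 N·m.
A tangential force at the rim gives τ = FR, so F = τ/R = 219.7/0.793 = 277.1 N.

F ≈ 277 N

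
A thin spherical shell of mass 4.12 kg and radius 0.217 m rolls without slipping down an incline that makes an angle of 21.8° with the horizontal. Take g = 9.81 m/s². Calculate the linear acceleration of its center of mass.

Translation along the incline: Mg sinθ − f = Ma.
Rotation about the center: fR = Iα with I = (2/3)MR². No-slip gives a = αR, so f = (I/R²)a = (2/3)M a.
Substituting: Mg sinθ = (1 + 0.6667)Ma, so a = g sinθ/(1 + 0.6667) = (9.81) sin 21.8° / 1.667 = 2.186 m/s².

a ≈ 2.19 m/s²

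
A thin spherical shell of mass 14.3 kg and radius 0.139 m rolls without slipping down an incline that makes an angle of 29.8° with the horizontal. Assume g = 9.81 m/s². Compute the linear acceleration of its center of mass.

a ≈ 2.93 m/s²

Translation along the incline: Mg sinθ − f = Ma.
Rotation about the center: fR = Iα with I = (2/3)MR². No-slip gives a = αR, so f = (I/R²)a = (2/3)M a.
Substituting: Mg sinθ = (1 + 0.6667)Ma, so a = g sinθ/(1 + 0.6667) = (9.81) sin 29.8° / 1.667 = 2.925 m/s².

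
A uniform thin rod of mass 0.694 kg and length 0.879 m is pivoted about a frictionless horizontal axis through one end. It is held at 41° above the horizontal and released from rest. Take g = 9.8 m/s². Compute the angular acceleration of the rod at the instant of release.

About the pivot, I = (1/3)ML² = (1/3)(0.694)(0.879)² = 0.1787 kg·m².
The weight acts at the center, a distance L/2 = 0.4395 m from the pivot; τ = Mg(L/2) cos 41° = 2.256 N·m.
α = τ/I = 2.256/0.1787 = 12.62 rad/s².

α ≈ 12.6 rad/s²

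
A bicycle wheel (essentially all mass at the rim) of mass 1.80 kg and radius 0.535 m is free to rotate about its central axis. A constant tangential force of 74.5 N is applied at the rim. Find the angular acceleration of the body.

I = MR² = (1.80)(0.535)² = 0.5152 kg·m².
τ = F R = (74.5)(0.535) = 39.86 N·m.
From τ = Iα: α = 39.86/0.5152 = 77.36 rad/s².

α ≈ 77.4 rad/s²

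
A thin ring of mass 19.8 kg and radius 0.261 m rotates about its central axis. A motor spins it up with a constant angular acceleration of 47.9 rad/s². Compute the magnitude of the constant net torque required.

I = MR² = (19.8)(0.261)² = 1.349 kg·m².
τ = Iα = (1.349)(47.90) = 64.61 N·m.

τ ≈ 64.6 N·m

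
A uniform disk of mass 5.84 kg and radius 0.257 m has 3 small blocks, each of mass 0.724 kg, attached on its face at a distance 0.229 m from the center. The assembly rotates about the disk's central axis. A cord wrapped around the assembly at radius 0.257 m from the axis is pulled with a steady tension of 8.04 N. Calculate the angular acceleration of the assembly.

I_disk = ½MR² = ½(5.84)(0.257)² = 0.1929 kg·m².
I_blocks = 3·m·r² = 3(0.724)(0.229)² = 0.1139 kg·m².
Total I = 0.3068 kg·m².
τ = F r = (8.04)(0.257) = 2.066 N·m.
α = τ/I = 2.066/0.3068 = 6.736 rad/s².

α ≈ 6.74 rad/s²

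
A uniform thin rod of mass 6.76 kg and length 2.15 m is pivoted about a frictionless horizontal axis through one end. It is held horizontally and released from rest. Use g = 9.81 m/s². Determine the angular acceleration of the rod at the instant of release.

About the pivot, I = (1/3)ML² = (1/3)(6.76)(2.15)² = 10.42 kg·m².
The weight acts at the center, a distance L/2 = 1.075 m from the pivot; τ = Mg(L/2) = 71.29 N·m.
α = τ/I = 71.29/10.42 = 6.844 rad/s².

α ≈ 6.84 rad/s²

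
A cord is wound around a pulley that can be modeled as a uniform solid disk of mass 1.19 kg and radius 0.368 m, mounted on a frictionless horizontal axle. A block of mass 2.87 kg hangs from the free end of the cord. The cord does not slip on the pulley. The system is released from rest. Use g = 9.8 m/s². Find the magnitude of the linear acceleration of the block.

I = ½MR² = (1/2)(1.19)(0.368)² = 0.08058 kg·m².
Block: mg − T = ma. Pulley: TR = Iα. No-slip: a = αR, so T = (I/R²)a = 0.5950·a.
Then mg = (m + 0.5950)a, so a = (2.87)(9.8)/(2.87 + 0.5950) = 8.117 m/s².

a ≈ 8.12 m/s²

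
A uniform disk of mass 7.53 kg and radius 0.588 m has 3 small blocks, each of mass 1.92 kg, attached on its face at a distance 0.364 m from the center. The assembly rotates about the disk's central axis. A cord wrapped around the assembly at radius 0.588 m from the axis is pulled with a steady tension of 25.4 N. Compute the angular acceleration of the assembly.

α ≈ 7.23 rad/s²

I_disk = ½MR² = ½(7.53)(0.588)² = 1.302 kg·m².
I_blocks = 3·m·r² = 3(1.92)(0.364)² = 0.7632 kg·m².
Total I = 2.065 kg·m².
τ = F r = (25.4)(0.588) = 14.94 N·m.
α = τ/I = 14.94/2.065 = 7.233 rad/s².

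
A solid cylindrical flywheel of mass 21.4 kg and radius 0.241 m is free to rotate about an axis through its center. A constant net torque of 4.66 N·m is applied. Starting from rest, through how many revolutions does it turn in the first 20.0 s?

I = ½MR² = (1/2)(21.4)(0.241)² = 0.6215 kg·m².
α = τ/I = 4.66/0.6215 = 7.498 rad/s².
θ = ½αt² = ½(7.498)(20.0)² = 1500 rad.
Revolutions = θ/(2π) = 238.7.

≈ 239 revolutions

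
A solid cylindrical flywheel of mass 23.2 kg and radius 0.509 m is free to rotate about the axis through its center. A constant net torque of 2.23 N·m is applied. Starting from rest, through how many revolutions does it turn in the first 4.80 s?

≈ 1.36 revolutions

I = ½MR² = (1/2)(23.2)(0.509)² = 3.005 kg·m².
α = τ/I = 2.23/3.005 = 0.7420 rad/s².
θ = ½αt² = ½(0.7420)(4.80)² = 8.548 rad.
Revolutions = θ/(2π) = 1.360.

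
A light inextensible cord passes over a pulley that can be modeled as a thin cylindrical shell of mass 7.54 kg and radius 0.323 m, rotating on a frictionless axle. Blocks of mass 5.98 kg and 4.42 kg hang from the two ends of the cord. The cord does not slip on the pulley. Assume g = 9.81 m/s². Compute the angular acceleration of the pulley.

α ≈ 2.64 rad/s²

I = MR² = (7.54)(0.323)² = 0.7866 kg·m².
Heavier block: m₁g − T₁ = m₁a. Lighter block: T₂ − m₂g = m₂a.
Pulley: (T₁ − T₂)R = Iα = I(a/R), so T₁ − T₂ = (I/R²)a = 1·M_p a = 7.540·a.
Adding the three: (m₁ − m₂)g = (m₁ + m₂ + 7.540)a, so a = (5.98 − 4.42)(9.81)/(5.98 + 4.42 + 7.540) = 0.8530 m/s².
α = a/R = 0.8530/0.323 = 2.641 rad/s².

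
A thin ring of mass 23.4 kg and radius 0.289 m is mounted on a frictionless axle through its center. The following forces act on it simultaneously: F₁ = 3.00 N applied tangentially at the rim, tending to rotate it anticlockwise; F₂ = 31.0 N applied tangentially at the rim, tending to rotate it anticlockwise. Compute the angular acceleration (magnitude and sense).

I = MR² = (23.4)(0.289)² = 1.954 kg·m².
Taking anticlockwise as positive: τ₁ = +(3.00)(0.289) = +0.8670 N·m; τ₂ = +(31.0)(0.289) = +8.959 N·m.
Net torque τ = 9.826 N·m.
α = τ/I = 9.826/1.954 = 5.028 rad/s².

α ≈ 5.03 rad/s², anticlockwise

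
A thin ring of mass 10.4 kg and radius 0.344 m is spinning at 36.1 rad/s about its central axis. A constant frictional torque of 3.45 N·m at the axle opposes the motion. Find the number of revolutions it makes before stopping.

I = MR² = (10.4)(0.344)² = 1.231 kg·m².
The net torque has magnitude 3.45 N·m, opposing ω.
|α| = τ/I = 3.450/1.231 = 2.803 rad/s² (deceleration).
ω² = ω₀² − 2|α|θ with ω = 0 ⇒ θ = ω₀²/(2|α|) = 232.4 rad = 36.99 rev.

≈ 37.0 revolutions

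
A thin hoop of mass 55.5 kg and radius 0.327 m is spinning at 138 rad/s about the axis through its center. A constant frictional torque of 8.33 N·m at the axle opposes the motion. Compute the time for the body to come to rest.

t ≈ 98.3 s

I = MR² = (55.5)(0.327)² = 5.935 kg·m².
The net torque has magnitude 8.33 N·m, opposing ω.
|α| = τ/I = 8.330/5.935 = 1.404 rad/s² (deceleration).
0 = ω₀ − |α|t ⇒ t = ω₀/|α| = 138/1.404 = 98.32 s.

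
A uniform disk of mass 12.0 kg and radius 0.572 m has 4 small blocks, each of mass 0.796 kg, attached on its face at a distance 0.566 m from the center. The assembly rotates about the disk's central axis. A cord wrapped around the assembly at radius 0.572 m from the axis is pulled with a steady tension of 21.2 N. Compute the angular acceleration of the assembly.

α ≈ 4.07 rad/s²

I_disk = ½MR² = ½(12.0)(0.572)² = 1.963 kg·m².
I_blocks = 4·m·r² = 4(0.796)(0.566)² = 1.020 kg·m².
Total I = 2.983 kg·m².
τ = F r = (21.2)(0.572) = 12.13 N·m.
α = τ/I = 12.13/2.983 = 4.065 rad/s².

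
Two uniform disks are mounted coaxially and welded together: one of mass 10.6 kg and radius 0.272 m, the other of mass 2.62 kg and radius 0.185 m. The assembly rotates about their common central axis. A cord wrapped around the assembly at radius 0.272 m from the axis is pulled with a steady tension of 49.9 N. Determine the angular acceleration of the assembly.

α ≈ 31.1 rad/s²

I = ½M₁R₁² + ½M₂R₂² = ½(10.6)(0.272)² + ½(2.62)(0.185)² = 0.4369 kg·m².
τ = F r = (49.9)(0.272) = 13.57 N·m.
α = τ/I = 13.57/0.4369 = 31.06 rad/s².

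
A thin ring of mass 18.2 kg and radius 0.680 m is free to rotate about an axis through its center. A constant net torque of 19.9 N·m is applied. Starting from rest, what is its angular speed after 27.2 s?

ω ≈ 64.3 rad/s

I = MR² = (18.2)(0.680)² = 8.416 kg·m².
α = τ/I = 19.9/8.416 = 2.365 rad/s².
ω = ω₀ + αt = 0 + (2.365)(27.2) = 64.32 rad/s.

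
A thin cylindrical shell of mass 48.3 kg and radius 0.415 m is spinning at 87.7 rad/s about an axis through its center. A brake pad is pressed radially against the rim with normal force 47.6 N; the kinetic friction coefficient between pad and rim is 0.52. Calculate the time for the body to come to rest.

t ≈ 71.0 s

I = MR² = (48.3)(0.415)² = 8.318 kg·m².
Friction force f = μN = (0.52)(47.6) = 24.75 N at the rim; torque magnitude τ = fR = 10.27 N·m, opposing ω.
|α| = τ/I = 10.27/8.318 = 1.235 rad/s² (deceleration).
0 = ω₀ − |α|t ⇒ t = ω₀/|α| = 87.7/1.235 = 71.02 s.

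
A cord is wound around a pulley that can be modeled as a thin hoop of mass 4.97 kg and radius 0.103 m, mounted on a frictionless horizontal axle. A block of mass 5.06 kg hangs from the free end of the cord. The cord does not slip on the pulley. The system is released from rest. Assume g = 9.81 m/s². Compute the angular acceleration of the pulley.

I = MR² = (4.97)(0.103)² = 0.05273 kg·m².
Block: mg − T = ma. Pulley: TR = Iα. No-slip: a = αR, so T = (I/R²)a = 4.970·a.
Then mg = (m + 4.970)a, so a = (5.06)(9.81)/(5.06 + 4.970) = 4.949 m/s².
α = a/R = 4.949/0.103 = 48.05 rad/s².

α ≈ 48.0 rad/s²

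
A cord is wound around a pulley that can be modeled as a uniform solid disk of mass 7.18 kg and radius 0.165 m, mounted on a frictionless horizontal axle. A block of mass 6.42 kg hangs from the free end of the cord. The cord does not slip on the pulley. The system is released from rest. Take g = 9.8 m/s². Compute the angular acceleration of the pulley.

I = ½MR² = (1/2)(7.18)(0.165)² = 0.09774 kg·m².
Block: mg − T = ma. Pulley: TR = Iα. No-slip: a = αR, so T = (I/R²)a = 3.590·a.
Then mg = (m + 3.590)a, so a = (6.42)(9.8)/(6.42 + 3.590) = 6.285 m/s².
α = a/R = 6.285/0.165 = 38.09 rad/s².

α ≈ 38.1 rad/s²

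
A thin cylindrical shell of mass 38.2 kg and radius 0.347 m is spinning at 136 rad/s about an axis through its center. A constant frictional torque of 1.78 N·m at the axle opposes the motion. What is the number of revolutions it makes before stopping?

≈ 3800 revolutions

I = MR² = (38.2)(0.347)² = 4.600 kg·m².
The net torque has magnitude 1.78 N·m, opposing ω.
|α| = τ/I = 1.780/4.600 = 0.3870 rad/s² (deceleration).
ω² = ω₀² − 2|α|θ with ω = 0 ⇒ θ = ω₀²/(2|α|) = 23900 rad = 3803 rev.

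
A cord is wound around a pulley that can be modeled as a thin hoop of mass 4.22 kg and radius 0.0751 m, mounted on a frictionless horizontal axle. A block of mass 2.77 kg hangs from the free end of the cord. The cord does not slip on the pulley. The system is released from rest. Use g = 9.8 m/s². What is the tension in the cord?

T ≈ 16.4 N

I = MR² = (4.22)(0.0751)² = 0.02380 kg·m².
Block: mg − T = ma. Pulley: TR = Iα. No-slip: a = αR, so T = (I/R²)a = 4.220·a.
Then mg = (m + 4.220)a, so a = (2.77)(9.8)/(2.77 + 4.220) = 3.884 m/s².
T = 4.220·a = 16.39 N.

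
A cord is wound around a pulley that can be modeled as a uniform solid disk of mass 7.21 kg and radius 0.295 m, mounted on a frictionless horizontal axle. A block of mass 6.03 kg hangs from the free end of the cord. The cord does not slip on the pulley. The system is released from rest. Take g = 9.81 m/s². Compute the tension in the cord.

T ≈ 22.1 N

I = ½MR² = (1/2)(7.21)(0.295)² = 0.3137 kg·m².
Block: mg − T = ma. Pulley: TR = Iα. No-slip: a = αR, so T = (I/R²)a = 3.605·a.
Then mg = (m + 3.605)a, so a = (6.03)(9.81)/(6.03 + 3.605) = 6.140 m/s².
T = 3.605·a = 22.13 N.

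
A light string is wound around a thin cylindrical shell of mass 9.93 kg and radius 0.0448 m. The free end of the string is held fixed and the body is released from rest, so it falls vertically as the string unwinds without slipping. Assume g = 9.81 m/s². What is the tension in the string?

Translation: Mg − T = Ma. Rotation about the center: TR = Iα with I = MR².
With a = αR: T = (I/R²)a = M a, so Mg = (1 + 1.000)Ma.
a = g/(1 + 1.000) = 9.81/2.000 = 4.905 m/s².
T = 1.000·M·a = (1.000)(9.93)(4.905) = 48.71 N.

T ≈ 48.7 N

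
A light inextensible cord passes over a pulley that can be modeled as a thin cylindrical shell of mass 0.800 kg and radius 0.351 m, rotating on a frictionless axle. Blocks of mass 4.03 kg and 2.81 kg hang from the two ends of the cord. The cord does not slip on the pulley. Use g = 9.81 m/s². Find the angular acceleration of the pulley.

I = MR² = (0.800)(0.351)² = 0.09856 kg·m².
Heavier block: m₁g − T₁ = m₁a. Lighter block: T₂ − m₂g = m₂a.
Pulley: (T₁ − T₂)R = Iα = I(a/R), so T₁ − T₂ = (I/R²)a = 1·M_p a = 0.8000·a.
Adding the three: (m₁ − m₂)g = (m₁ + m₂ + 0.8000)a, so a = (4.03 − 2.81)(9.81)/(4.03 + 2.81 + 0.8000) = 1.567 m/s².
α = a/R = 1.567/0.351 = 4.463 rad/s².

α ≈ 4.46 rad/s²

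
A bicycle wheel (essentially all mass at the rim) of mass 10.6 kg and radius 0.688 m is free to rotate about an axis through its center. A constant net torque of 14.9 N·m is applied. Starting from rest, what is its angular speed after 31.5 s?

I = MR² = (10.6)(0.688)² = 5.017 kg·m².
α = τ/I = 14.9/5.017 = 2.970 rad/s².
ω = ω₀ + αt = 0 + (2.970)(31.5) = 93.54 rad/s.

ω ≈ 93.5 rad/s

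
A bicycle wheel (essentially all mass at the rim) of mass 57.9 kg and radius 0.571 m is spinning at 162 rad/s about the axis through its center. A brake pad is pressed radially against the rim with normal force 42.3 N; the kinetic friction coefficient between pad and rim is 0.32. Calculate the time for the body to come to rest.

t ≈ 396 s

I = MR² = (57.9)(0.571)² = 18.88 kg·m².
Friction force f = μN = (0.32)(42.3) = 13.54 N at the rim; torque magnitude τ = fR = 7.729 N·m, opposing ω.
|α| = τ/I = 7.729/18.88 = 0.4094 rad/s² (deceleration).
0 = ω₀ − |α|t ⇒ t = ω₀/|α| = 162/0.4094 = 395.7 s.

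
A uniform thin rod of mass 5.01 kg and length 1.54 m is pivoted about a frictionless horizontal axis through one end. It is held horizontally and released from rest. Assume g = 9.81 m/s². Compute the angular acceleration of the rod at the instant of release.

About the pivot, I = (1/3)ML² = (1/3)(5.01)(1.54)² = 3.961 kg·m².
The weight acts at the center, a distance L/2 = 0.7700 m from the pivot; τ = Mg(L/2) = 37.84 N·m.
α = τ/I = 37.84/3.961 = 9.555 rad/s².

α ≈ 9.56 rad/s²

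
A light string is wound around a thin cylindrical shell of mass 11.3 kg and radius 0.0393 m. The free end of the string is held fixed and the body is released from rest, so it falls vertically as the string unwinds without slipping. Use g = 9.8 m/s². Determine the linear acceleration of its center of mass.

Translation: Mg − T = Ma. Rotation about the center: TR = Iα with I = MR².
With a = αR: T = (I/R²)a = M a, so Mg = (1 + 1.000)Ma.
a = g/(1 + 1.000) = 9.8/2.000 = 4.900 m/s².

a ≈ 4.90 m/s²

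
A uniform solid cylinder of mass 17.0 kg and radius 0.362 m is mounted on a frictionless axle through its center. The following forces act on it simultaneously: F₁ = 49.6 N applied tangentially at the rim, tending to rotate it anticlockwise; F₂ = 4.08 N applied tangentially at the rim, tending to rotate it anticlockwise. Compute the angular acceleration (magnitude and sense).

I = ½MR² = (1/2)(17.0)(0.362)² = 1.114 kg·m².
Taking anticlockwise as positive: τ₁ = +(49.6)(0.362) = +17.96 N·m; τ₂ = +(4.08)(0.362) = +1.477 N·m.
Net torque τ = 19.43 N·m.
α = τ/I = 19.43/1.114 = 17.45 rad/s².

α ≈ 17.4 rad/s², anticlockwise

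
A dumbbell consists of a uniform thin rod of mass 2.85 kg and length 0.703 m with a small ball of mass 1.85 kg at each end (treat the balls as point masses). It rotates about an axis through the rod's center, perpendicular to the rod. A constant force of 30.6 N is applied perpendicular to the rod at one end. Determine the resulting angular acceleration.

I_rod = (1/12)ML² = (1/12)(2.85)(0.703)² = 0.1174 kg·m².
I_balls = 2·m·(L/2)² = 2(1.85)(0.3515)² = 0.4571 kg·m².
Total I = 0.5745 kg·m².
τ = F·(L/2) = (30.6)(0.351) = 10.76 N·m.
α = τ/I = 10.76/0.5745 = 18.72 rad/s².

α ≈ 18.7 rad/s²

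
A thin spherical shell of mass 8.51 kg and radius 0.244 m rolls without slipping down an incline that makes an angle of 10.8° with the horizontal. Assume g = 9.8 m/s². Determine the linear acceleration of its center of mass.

a ≈ 1.10 m/s²

Translation along the incline: Mg sinθ − f = Ma.
Rotation about the center: fR = Iα with I = (2/3)MR². No-slip gives a = αR, so f = (I/R²)a = (2/3)M a.
Substituting: Mg sinθ = (1 + 0.6667)Ma, so a = g sinθ/(1 + 0.6667) = (9.8) sin 10.8° / 1.667 = 1.102 m/s².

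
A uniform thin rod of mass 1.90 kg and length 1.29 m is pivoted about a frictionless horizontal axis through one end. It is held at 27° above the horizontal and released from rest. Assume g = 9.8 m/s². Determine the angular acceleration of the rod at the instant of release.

α ≈ 10.2 rad/s²

About the pivot, I = (1/3)ML² = (1/3)(1.90)(1.29)² = 1.054 kg·m².
The weight acts at the center, a distance L/2 = 0.6450 m from the pivot; τ = Mg(L/2) cos 27° = 10.70 N·m.
α = τ/I = 10.70/1.054 = 10.15 rad/s².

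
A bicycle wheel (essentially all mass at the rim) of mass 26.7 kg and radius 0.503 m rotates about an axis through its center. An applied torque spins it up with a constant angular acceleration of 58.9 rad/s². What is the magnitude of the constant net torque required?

I = MR² = (26.7)(0.503)² = 6.755 kg·m².
τ = Iα = (6.755)(58.90) = 397.9 N·m.

τ ≈ 398 N·m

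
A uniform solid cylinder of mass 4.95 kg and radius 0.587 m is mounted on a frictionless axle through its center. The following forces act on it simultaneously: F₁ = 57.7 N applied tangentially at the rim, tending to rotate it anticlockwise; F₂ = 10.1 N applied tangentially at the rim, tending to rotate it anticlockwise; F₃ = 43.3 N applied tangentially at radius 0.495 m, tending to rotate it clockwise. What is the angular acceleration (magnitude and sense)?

I = ½MR² = (1/2)(4.95)(0.587)² = 0.8528 kg·m².
Taking anticlockwise as positive: τ₁ = +(57.7)(0.587) = +33.87 N·m; τ₂ = +(10.1)(0.587) = +5.929 N·m; τ₃ = −(43.3)(0.495) = −21.43 N·m.
Net torque τ = 18.37 N·m.
α = τ/I = 18.37/0.8528 = 21.53 rad/s².

α ≈ 21.5 rad/s², anticlockwise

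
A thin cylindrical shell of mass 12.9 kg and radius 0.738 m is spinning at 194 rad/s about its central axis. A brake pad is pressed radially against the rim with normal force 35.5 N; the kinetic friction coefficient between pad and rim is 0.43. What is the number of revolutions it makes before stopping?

I = MR² = (12.9)(0.738)² = 7.026 kg·m².
Friction force f = μN = (0.43)(35.5) = 15.27 N at the rim; torque magnitude τ = fR = 11.27 N·m, opposing ω.
|α| = τ/I = 11.27/7.026 = 1.603 rad/s² (deceleration).
ω² = ω₀² − 2|α|θ with ω = 0 ⇒ θ = ω₀²/(2|α|) = 11740 rad = 1868 rev.

≈ 1870 revolutions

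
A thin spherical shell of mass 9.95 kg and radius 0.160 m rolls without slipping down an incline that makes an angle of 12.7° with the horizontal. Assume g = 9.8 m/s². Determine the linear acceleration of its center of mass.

a ≈ 1.29 m/s²

Translation along the incline: Mg sinθ − f = Ma.
Rotation about the center: fR = Iα with I = (2/3)MR². No-slip gives a = αR, so f = (I/R²)a = (2/3)M a.
Substituting: Mg sinθ = (1 + 0.6667)Ma, so a = g sinθ/(1 + 0.6667) = (9.8) sin 12.7° / 1.667 = 1.293 m/s².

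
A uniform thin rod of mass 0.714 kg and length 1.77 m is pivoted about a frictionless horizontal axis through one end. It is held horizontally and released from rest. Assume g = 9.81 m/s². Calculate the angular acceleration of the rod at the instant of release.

α ≈ 8.31 rad/s²

About the pivot, I = (1/3)ML² = (1/3)(0.714)(1.77)² = 0.7456 kg·m².
The weight acts at the center, a distance L/2 = 0.8850 m from the pivot; τ = Mg(L/2) = 6.199 N·m.
α = τ/I = 6.199/0.7456 = 8.314 rad/s².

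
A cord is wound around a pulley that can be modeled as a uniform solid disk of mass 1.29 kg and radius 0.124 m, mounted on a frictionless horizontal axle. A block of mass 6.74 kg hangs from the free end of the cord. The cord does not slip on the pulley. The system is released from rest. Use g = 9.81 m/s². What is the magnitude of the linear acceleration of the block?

a ≈ 8.95 m/s²

I = ½MR² = (1/2)(1.29)(0.124)² = 0.009918 kg·m².
Block: mg − T = ma. Pulley: TR = Iα. No-slip: a = αR, so T = (I/R²)a = 0.6450·a.
Then mg = (m + 0.6450)a, so a = (6.74)(9.81)/(6.74 + 0.6450) = 8.953 m/s².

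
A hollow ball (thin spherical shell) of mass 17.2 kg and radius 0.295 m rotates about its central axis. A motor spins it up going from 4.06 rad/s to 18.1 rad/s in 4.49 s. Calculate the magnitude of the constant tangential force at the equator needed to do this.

F ≈ 10.6 N

I = (2/3)MR² = (2/3)(17.2)(0.295)² = 0.9979 kg·m².
α = Δω/Δt = (18.1 − 4.06)/4.49 = 3.127 rad/s².
The required torque is τ = Iα = (0.9979)(3.127) = 3.120 N·m.
A tangential force at the equator gives τ = FR, so F = τ/R = 3.120/0.295 = 10.58 N.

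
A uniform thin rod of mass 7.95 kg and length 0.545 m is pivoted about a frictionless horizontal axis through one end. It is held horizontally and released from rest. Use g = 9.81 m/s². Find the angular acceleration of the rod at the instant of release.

About the pivot, I = (1/3)ML² = (1/3)(7.95)(0.545)² = 0.7871 kg·m².
The weight acts at the center, a distance L/2 = 0.2725 m from the pivot; τ = Mg(L/2) = 21.25 N·m.
α = τ/I = 21.25/0.7871 = 27.00 rad/s².

α ≈ 27.0 rad/s²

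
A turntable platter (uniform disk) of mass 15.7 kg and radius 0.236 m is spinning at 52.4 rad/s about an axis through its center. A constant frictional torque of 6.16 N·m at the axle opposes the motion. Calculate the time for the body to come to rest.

I = ½MR² = (1/2)(15.7)(0.236)² = 0.4372 kg·m².
The net torque has magnitude 6.16 N·m, opposing ω.
|α| = τ/I = 6.160/0.4372 = 14.09 rad/s² (deceleration).
0 = ω₀ − |α|t ⇒ t = ω₀/|α| = 52.4/14.09 = 3.719 s.

t ≈ 3.72 s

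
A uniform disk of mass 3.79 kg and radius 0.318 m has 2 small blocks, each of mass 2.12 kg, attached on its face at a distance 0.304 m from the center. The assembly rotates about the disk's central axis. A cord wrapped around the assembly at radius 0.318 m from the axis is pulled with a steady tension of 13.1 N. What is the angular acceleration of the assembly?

I_disk = ½MR² = ½(3.79)(0.318)² = 0.1916 kg·m².
I_blocks = 2·m·r² = 2(2.12)(0.304)² = 0.3918 kg·m².
Total I = 0.5835 kg·m².
τ = F r = (13.1)(0.318) = 4.166 N·m.
α = τ/I = 4.166/0.5835 = 7.140 rad/s².

α ≈ 7.14 rad/s²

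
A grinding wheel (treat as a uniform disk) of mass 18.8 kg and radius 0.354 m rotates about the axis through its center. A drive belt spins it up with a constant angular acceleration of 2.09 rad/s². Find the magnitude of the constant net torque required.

τ ≈ 2.46 N·m

I = ½MR² = (1/2)(18.8)(0.354)² = 1.178 kg·m².
τ = Iα = (1.178)(2.090) = 2.462 N·m.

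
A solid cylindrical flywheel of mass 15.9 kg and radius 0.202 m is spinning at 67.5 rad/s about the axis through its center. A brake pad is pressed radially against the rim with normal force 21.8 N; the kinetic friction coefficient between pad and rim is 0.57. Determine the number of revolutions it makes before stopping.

≈ 46.9 revolutions

I = ½MR² = (1/2)(15.9)(0.202)² = 0.3244 kg·m².
Friction force f = μN = (0.57)(21.8) = 12.43 N at the rim; torque magnitude τ = fR = 2.510 N·m, opposing ω.
|α| = τ/I = 2.510/0.3244 = 7.738 rad/s² (deceleration).
ω² = ω₀² − 2|α|θ with ω = 0 ⇒ θ = ω₀²/(2|α|) = 294.4 rad = 46.86 rev.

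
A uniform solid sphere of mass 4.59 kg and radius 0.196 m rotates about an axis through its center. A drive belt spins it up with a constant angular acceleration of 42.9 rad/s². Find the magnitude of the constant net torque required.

τ ≈ 3.03 N·m

I = (2/5)MR² = (2/5)(4.59)(0.196)² = 0.07053 kg·m².
τ = Iα = (0.07053)(42.90) = 3.026 N·m.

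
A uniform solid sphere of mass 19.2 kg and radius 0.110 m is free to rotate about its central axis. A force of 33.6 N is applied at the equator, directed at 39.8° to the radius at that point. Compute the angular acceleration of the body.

α ≈ 25.5 rad/s²

I = (2/5)MR² = (2/5)(19.2)(0.110)² = 0.09293 kg·m².
Only the tangential component produces torque: τ = F R sinθ = (33.6)(0.110) sin 39.8° = 2.366 N·m.
Newton's second law for rotation, τ = Iα, gives α = τ/I = 2.366/0.09293 = 25.46 rad/s².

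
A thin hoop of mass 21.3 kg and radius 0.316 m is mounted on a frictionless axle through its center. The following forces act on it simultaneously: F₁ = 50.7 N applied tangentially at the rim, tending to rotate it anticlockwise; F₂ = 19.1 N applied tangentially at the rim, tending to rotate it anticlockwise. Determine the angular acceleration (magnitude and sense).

α ≈ 10.4 rad/s², anticlockwise

I = MR² = (21.3)(0.316)² = 2.127 kg·m².
Taking anticlockwise as positive: τ₁ = +(50.7)(0.316) = +16.02 N·m; τ₂ = +(19.1)(0.316) = +6.036 N·m.
Net torque τ = 22.06 N·m.
α = τ/I = 22.06/2.127 = 10.37 rad/s².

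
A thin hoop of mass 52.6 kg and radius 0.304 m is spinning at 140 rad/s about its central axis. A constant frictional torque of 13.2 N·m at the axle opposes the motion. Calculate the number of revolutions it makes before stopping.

I = MR² = (52.6)(0.304)² = 4.861 kg·m².
The net torque has magnitude 13.2 N·m, opposing ω.
|α| = τ/I = 13.20/4.861 = 2.715 rad/s² (deceleration).
ω² = ω₀² − 2|α|θ with ω = 0 ⇒ θ = ω₀²/(2|α|) = 3609 rad = 574.4 rev.

≈ 574 revolutions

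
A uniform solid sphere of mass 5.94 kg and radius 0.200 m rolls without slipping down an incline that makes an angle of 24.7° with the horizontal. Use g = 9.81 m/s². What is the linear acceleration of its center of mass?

a ≈ 2.93 m/s²

Translation along the incline: Mg sinθ − f = Ma.
Rotation about the center: fR = Iα with I = (2/5)MR². No-slip gives a = αR, so f = (I/R²)a = (2/5)M a.
Substituting: Mg sinθ = (1 + 0.4000)Ma, so a = g sinθ/(1 + 0.4000) = (9.81) sin 24.7° / 1.400 = 2.928 m/s².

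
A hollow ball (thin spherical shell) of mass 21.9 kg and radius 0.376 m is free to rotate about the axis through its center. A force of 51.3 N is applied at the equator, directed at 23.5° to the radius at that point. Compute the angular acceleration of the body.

I = (2/3)MR² = (2/3)(21.9)(0.376)² = 2.064 kg·m².
Only the tangential component produces torque: τ = F R sinθ = (51.3)(0.376) sin 23.5° = 7.691 N·m.
From τ = Iα: α = 7.691/2.064 = 3.726 rad/s².

α ≈ 3.73 rad/s²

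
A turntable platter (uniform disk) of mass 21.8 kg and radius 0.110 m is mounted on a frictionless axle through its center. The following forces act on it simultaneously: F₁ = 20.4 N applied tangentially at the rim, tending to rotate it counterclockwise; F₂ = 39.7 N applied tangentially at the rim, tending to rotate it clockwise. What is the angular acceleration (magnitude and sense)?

I = ½MR² = (1/2)(21.8)(0.110)² = 0.1319 kg·m².
Taking counterclockwise as positive: τ₁ = +(20.4)(0.110) = +2.244 N·m; τ₂ = −(39.7)(0.110) = −4.367 N·m.
Net torque τ = -2.123 N·m.
α = τ/I = -2.123/0.1319 = -16.10 rad/s².

α ≈ 16.1 rad/s², clockwise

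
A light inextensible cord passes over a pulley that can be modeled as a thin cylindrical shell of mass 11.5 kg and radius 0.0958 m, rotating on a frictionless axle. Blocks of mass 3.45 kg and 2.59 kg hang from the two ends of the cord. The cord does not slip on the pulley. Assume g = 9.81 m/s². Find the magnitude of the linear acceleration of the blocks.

I = MR² = (11.5)(0.0958)² = 0.1055 kg·m².
Heavier block: m₁g − T₁ = m₁a. Lighter block: T₂ − m₂g = m₂a.
Pulley: (T₁ − T₂)R = Iα = I(a/R), so T₁ − T₂ = (I/R²)a = 1·M_p a = 11.50·a.
Adding the three: (m₁ − m₂)g = (m₁ + m₂ + 11.50)a, so a = (3.45 − 2.59)(9.81)/(3.45 + 2.59 + 11.50) = 0.4810 m/s².

a ≈ 0.481 m/s²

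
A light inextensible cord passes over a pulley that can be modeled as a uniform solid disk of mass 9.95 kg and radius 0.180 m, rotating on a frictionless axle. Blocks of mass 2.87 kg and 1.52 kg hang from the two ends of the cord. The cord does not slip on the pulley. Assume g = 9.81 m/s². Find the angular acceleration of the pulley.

I = ½MR² = (1/2)(9.95)(0.180)² = 0.1612 kg·m².
Heavier block: m₁g − T₁ = m₁a. Lighter block: T₂ − m₂g = m₂a.
Pulley: (T₁ − T₂)R = Iα = I(a/R), so T₁ − T₂ = (I/R²)a = (1/2)M_p a = 4.975·a.
Adding the three: (m₁ − m₂)g = (m₁ + m₂ + 4.975)a, so a = (2.87 − 1.52)(9.81)/(2.87 + 1.52 + 4.975) = 1.414 m/s².
α = a/R = 1.414/0.180 = 7.856 rad/s².

α ≈ 7.86 rad/s²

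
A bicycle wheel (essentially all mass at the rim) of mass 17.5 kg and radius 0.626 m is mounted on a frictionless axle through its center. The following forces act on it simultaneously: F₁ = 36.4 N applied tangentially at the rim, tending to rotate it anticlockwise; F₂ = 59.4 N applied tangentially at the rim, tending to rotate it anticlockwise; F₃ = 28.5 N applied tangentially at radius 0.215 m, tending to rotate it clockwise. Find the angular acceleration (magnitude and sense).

α ≈ 7.85 rad/s², anticlockwise

I = MR² = (17.5)(0.626)² = 6.858 kg·m².
Taking anticlockwise as positive: τ₁ = +(36.4)(0.626) = +22.79 N·m; τ₂ = +(59.4)(0.626) = +37.18 N·m; τ₃ = −(28.5)(0.215) = −6.127 N·m.
Net torque τ = 53.84 N·m.
α = τ/I = 53.84/6.858 = 7.851 rad/s².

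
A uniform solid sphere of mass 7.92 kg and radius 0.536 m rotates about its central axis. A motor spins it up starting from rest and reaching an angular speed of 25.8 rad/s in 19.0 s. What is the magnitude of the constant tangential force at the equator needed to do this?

F ≈ 2.31 N

I = (2/5)MR² = (2/5)(7.92)(0.536)² = 0.9102 kg·m².
α = Δω/Δt = (25.8 − 0)/19.0 = 1.358 rad/s².
The required torque is τ = Iα = (0.9102)(1.358) = 1.236 N·m.
A tangential force at the equator gives τ = FR, so F = τ/R = 1.236/0.536 = 2.306 N.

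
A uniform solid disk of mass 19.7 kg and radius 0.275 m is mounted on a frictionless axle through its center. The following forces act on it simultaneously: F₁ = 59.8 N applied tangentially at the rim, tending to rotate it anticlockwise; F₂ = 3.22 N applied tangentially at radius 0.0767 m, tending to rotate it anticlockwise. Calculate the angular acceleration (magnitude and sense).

I = ½MR² = (1/2)(19.7)(0.275)² = 0.7449 kg·m².
Taking anticlockwise as positive: τ₁ = +(59.8)(0.275) = +16.45 N·m; τ₂ = +(3.22)(0.0767) = +0.2470 N·m.
Net torque τ = 16.69 N·m.
α = τ/I = 16.69/0.7449 = 22.41 rad/s².

α ≈ 22.4 rad/s², anticlockwise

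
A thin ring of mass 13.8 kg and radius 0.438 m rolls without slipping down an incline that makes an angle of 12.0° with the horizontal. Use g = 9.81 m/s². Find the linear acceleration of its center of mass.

Translation along the incline: Mg sinθ − f = Ma.
Rotation about the center: fR = Iα with I = MR². No-slip gives a = αR, so f = (I/R²)a = M a.
Substituting: Mg sinθ = (1 + 1.000)Ma, so a = g sinθ/(1 + 1.000) = (9.81) sin 12.0° / 2.000 = 1.020 m/s².

a ≈ 1.02 m/s²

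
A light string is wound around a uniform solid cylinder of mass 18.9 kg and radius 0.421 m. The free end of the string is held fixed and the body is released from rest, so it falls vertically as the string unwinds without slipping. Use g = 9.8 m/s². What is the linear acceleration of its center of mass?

a ≈ 6.53 m/s²

Translation: Mg − T = Ma. Rotation about the center: TR = Iα with I = ½MR².
With a = αR: T = (I/R²)a = (1/2)M a, so Mg = (1 + 0.5000)Ma.
a = g/(1 + 0.5000) = 9.8/1.500 = 6.533 m/s².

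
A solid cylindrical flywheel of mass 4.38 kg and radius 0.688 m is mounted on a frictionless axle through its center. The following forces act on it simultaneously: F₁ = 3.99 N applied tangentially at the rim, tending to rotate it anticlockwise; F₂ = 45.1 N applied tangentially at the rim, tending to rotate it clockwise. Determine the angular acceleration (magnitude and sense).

I = ½MR² = (1/2)(4.38)(0.688)² = 1.037 kg·m².
Taking anticlockwise as positive: τ₁ = +(3.99)(0.688) = +2.745 N·m; τ₂ = −(45.1)(0.688) = −31.03 N·m.
Net torque τ = -28.28 N·m.
α = τ/I = -28.28/1.037 = -27.28 rad/s².

α ≈ 27.3 rad/s², clockwise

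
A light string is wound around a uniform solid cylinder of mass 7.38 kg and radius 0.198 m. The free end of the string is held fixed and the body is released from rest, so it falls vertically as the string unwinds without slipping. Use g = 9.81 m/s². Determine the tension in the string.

T ≈ 24.1 N

Translation: Mg − T = Ma. Rotation about the center: TR = Iα with I = ½MR².
With a = αR: T = (I/R²)a = (1/2)M a, so Mg = (1 + 0.5000)Ma.
a = g/(1 + 0.5000) = 9.81/1.500 = 6.540 m/s².
T = 0.5000·M·a = (0.5000)(7.38)(6.540) = 24.13 N.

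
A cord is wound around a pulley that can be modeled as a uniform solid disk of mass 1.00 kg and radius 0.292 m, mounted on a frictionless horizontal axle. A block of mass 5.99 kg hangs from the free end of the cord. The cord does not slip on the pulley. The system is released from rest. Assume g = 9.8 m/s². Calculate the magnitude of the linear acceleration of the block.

I = ½MR² = (1/2)(1.00)(0.292)² = 0.04263 kg·m².
Block: mg − T = ma. Pulley: TR = Iα. No-slip: a = αR, so T = (I/R²)a = 0.5000·a.
Then mg = (m + 0.5000)a, so a = (5.99)(9.8)/(5.99 + 0.5000) = 9.045 m/s².

a ≈ 9.04 m/s²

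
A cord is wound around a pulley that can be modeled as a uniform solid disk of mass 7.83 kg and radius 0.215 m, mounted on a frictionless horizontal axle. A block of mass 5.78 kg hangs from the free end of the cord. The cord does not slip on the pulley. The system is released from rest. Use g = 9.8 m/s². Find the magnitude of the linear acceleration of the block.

I = ½MR² = (1/2)(7.83)(0.215)² = 0.1810 kg·m².
Block: mg − T = ma. Pulley: TR = Iα. No-slip: a = αR, so T = (I/R²)a = 3.915·a.
Then mg = (m + 3.915)a, so a = (5.78)(9.8)/(5.78 + 3.915) = 5.843 m/s².

a ≈ 5.84 m/s²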